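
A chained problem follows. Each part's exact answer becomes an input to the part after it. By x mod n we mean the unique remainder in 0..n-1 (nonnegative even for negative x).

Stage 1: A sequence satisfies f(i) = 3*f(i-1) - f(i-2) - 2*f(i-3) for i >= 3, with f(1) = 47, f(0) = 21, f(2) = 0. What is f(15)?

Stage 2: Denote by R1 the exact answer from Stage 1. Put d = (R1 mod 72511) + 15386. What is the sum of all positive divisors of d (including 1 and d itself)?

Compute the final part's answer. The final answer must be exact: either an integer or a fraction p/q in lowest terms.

63000

Stage 1: f(3) = 3*(0) - 1*(47) - 2*(21) = -89; iterating: f(3)=-89, f(4)=-361, f(5)=-994, f(6)=-2443, f(7)=-5613, f(8)=-12408, f(9)=-26725, f(10)=-56541, f(11)=-118082, f(12)=-244255, f(13)=-501601, f(14)=-1024384, f(15)=-2083041; answer -2083041
Stage 2: R1 = -2083041; d = 35164; 35164 = 2^2 * 59 * 149; sigma = (1 + 2 + 4) * (1 + 59) * (1 + 149) = 7 * 60 * 150 = 63000; answer 63000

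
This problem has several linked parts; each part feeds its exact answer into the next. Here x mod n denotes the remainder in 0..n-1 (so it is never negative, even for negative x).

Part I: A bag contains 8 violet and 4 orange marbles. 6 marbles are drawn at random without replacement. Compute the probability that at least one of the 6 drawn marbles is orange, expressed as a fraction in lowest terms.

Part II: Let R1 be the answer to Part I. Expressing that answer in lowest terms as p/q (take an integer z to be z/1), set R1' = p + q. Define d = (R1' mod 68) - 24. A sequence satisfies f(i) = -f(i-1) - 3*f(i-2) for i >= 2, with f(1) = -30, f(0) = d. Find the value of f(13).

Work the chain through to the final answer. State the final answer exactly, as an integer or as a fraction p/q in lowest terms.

37650

Part I: total draws C(12,6) = 924; complement C(8,6) = 28; favorable 924 - 28 = 896; P = 32/33; answer 32/33
Part II: R1 = 32/33; threaded value p + q = 65; d = 41; f(2) = -1*(-30) - 3*(41) = -93; iterating: f(2)=-93, f(3)=183, f(4)=96, f(5)=-645, f(6)=357, f(7)=1578, f(8)=-2649, f(9)=-2085, f(10)=10032, f(11)=-3777, f(12)=-26319, f(13)=37650; answer 37650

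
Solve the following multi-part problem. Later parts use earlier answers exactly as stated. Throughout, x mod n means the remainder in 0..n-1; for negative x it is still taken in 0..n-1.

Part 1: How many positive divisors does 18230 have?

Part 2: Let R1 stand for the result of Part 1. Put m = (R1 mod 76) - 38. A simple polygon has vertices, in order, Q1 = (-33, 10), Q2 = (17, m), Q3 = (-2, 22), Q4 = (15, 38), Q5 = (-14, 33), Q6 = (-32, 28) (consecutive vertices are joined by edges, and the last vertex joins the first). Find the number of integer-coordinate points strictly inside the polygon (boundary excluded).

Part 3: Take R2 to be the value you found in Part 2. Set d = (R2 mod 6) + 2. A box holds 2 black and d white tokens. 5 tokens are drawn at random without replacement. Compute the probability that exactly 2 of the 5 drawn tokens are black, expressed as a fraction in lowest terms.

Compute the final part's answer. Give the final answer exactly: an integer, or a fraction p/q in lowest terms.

5/18

Part 1: 18230 = 2 * 5 * 1823; number of divisors = (1+1) * (1+1) * (1+1) = 8; answer 8
Part 2: R1 = 8; m = -30; cross terms: (-33*-30 - 17*10)=820, (17*22 - -2*-30)=314, (-2*38 - 15*22)=-406, (15*33 - -14*38)=1027, (-14*28 - -32*33)=664, (-32*10 - -33*28)=604; twice the area = |3023| = 3023; area = 3023/2; boundary points = 10 + 1 + 1 + 1 + 1 + 1 = 15; strictly interior points = area - boundary/2 + 1 = 1505; answer 1505
Part 3: R2 = 1505; d = 7; total draws C(9,5) = 126; favorable C(2,2)*C(7,3) = 35; P = 5/18; answer 5/18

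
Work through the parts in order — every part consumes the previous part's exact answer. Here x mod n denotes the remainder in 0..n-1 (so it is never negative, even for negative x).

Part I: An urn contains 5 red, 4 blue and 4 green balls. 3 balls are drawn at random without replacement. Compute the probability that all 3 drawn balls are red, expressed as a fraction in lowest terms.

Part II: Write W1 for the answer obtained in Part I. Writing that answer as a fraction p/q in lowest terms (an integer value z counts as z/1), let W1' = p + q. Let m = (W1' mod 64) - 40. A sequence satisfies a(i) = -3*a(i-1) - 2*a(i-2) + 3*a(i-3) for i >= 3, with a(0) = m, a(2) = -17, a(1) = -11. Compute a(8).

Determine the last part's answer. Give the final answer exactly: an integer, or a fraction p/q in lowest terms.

Part I: total draws C(13,3) = 286; favorable C(5,3) = 10; P = 5/143; answer 5/143
Part II: W1 = 5/143; threaded value p + q = 148; m = -20; a(3) = -3*(-17) - 2*(-11) + 3*(-20) = 13; iterating: a(3)=13, a(4)=-38, a(5)=37, a(6)=4, a(7)=-200, a(8)=703; answer 703

703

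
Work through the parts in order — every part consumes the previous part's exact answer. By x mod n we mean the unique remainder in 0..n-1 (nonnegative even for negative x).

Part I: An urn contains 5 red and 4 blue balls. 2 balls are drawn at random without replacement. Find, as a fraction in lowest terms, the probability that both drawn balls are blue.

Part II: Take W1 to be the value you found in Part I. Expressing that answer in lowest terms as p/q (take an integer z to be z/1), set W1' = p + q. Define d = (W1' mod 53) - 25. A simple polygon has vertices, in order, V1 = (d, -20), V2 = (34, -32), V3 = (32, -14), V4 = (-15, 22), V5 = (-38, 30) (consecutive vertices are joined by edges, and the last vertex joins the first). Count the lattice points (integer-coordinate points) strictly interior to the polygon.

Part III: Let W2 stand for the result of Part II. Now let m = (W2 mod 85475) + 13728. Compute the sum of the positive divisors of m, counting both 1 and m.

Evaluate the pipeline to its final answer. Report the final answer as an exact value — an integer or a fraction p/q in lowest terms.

30996

Part I: total draws C(9,2) = 36; favorable C(4,2) = 6; P = 1/6; answer 1/6
Part II: W1 = 1/6; threaded value p + q = 7; d = -18; cross terms: (-18*-32 - 34*-20)=1256, (34*-14 - 32*-32)=548, (32*22 - -15*-14)=494, (-15*30 - -38*22)=386, (-38*-20 - -18*30)=1300; twice the area = |3984| = 3984; area = 1992; boundary points = 4 + 2 + 1 + 1 + 10 = 18; strictly interior points = area - boundary/2 + 1 = 1984; answer 1984
Part III: W2 = 1984; m = 15712; 15712 = 2^5 * 491; sigma = (1 + 2 + 4 + 8 + 16 + 32) * (1 + 491) = 63 * 492 = 30996; answer 30996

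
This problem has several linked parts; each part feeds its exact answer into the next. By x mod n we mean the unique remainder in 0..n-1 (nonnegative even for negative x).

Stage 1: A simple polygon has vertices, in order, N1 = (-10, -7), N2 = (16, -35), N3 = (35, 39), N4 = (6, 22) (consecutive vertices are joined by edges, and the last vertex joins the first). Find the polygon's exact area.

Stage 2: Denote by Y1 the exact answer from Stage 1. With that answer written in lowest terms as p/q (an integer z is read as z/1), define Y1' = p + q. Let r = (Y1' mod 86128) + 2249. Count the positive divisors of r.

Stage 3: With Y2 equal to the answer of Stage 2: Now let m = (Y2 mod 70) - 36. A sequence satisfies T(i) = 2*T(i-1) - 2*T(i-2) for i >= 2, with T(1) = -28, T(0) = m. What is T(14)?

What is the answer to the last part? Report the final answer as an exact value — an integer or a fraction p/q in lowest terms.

-256

Stage 1: cross terms: (-10*-35 - 16*-7)=462, (16*39 - 35*-35)=1849, (35*22 - 6*39)=536, (6*-7 - -10*22)=178; twice the area = |3025| = 3025; area = 3025/2; answer 3025/2
Stage 2: Y1 = 3025/2; threaded value p + q = 3027; r = 5276; 5276 = 2^2 * 1319; number of divisors = (2+1) * (1+1) = 6; answer 6
Stage 3: Y2 = 6; m = -30; T(2) = 2*(-28) - 2*(-30) = 4; iterating: T(2)=4, T(3)=64, T(4)=120, T(5)=112, T(6)=-16, T(7)=-256, T(8)=-480, T(9)=-448, T(10)=64, T(11)=1024, T(12)=1920, T(13)=1792, T(14)=-256; answer -256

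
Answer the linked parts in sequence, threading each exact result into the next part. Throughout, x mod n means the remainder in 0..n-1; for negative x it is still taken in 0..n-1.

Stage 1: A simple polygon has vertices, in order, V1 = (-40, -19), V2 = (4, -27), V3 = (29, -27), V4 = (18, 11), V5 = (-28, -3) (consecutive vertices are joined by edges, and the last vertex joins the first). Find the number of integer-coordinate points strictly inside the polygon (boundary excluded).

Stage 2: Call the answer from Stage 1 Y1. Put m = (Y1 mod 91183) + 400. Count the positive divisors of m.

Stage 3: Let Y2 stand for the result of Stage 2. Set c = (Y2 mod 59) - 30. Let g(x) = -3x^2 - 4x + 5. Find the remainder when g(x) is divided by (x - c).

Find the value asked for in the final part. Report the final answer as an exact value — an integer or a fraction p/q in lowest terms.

Stage 1: cross terms: (-40*-27 - 4*-19)=1156, (4*-27 - 29*-27)=675, (29*11 - 18*-27)=805, (18*-3 - -28*11)=254, (-28*-19 - -40*-3)=412; twice the area = |3302| = 3302; area = 1651; boundary points = 4 + 25 + 1 + 2 + 4 = 36; strictly interior points = area - boundary/2 + 1 = 1634; answer 1634
Stage 2: Y1 = 1634; m = 2034; 2034 = 2 * 3^2 * 113; number of divisors = (1+1) * (2+1) * (1+1) = 12; answer 12
Stage 3: Y2 = 12; c = -18; remainder = value at the root: -3*(-18)^2 - 4*(-18)^1 + 5 = (-972) + (72) + (5) = -895; answer -895

-895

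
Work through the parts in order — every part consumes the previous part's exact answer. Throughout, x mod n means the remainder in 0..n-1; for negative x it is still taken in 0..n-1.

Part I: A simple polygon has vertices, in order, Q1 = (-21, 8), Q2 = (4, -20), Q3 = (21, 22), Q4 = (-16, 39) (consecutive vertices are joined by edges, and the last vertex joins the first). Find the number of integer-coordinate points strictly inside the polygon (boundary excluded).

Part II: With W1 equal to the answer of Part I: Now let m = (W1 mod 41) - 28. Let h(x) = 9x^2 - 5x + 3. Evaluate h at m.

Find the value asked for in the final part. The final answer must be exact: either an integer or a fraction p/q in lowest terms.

99

Part I: cross terms: (-21*-20 - 4*8)=388, (4*22 - 21*-20)=508, (21*39 - -16*22)=1171, (-16*8 - -21*39)=691; twice the area = |2758| = 2758; area = 1379; boundary points = 1 + 1 + 1 + 1 = 4; strictly interior points = area - boundary/2 + 1 = 1378; answer 1378
Part II: W1 = 1378; m = -3; 9*(-3)^2 - 5*(-3)^1 + 3 = (81) + (15) + (3) = 99; answer 99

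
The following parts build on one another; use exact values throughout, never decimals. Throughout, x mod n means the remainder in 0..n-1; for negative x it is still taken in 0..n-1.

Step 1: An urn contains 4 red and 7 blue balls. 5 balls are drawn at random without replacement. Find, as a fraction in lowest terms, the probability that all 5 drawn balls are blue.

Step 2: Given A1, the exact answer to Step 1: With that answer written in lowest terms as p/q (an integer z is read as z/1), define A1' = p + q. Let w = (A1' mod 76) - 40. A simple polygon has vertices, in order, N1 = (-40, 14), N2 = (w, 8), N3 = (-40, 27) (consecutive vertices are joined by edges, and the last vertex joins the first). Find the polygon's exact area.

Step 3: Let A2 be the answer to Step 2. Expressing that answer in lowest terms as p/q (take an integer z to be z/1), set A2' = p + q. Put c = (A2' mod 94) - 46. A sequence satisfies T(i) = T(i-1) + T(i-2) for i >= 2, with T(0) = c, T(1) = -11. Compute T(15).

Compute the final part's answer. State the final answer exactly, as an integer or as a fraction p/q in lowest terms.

-16889

Step 1: total draws C(11,5) = 462; favorable C(7,5) = 21; P = 1/22; answer 1/22
Step 2: A1 = 1/22; threaded value p + q = 23; w = -17; cross terms: (-40*8 - -17*14)=-82, (-17*27 - -40*8)=-139, (-40*14 - -40*27)=520; twice the area = |299| = 299; area = 299/2; answer 299/2
Step 3: A2 = 299/2; threaded value p + q = 301; c = -27; T(2) = 1*(-11) + 1*(-27) = -38; iterating: T(2)=-38, T(3)=-49, T(4)=-87, T(5)=-136, T(6)=-223, T(7)=-359, T(8)=-582, T(9)=-941, T(10)=-1523, T(11)=-2464, T(12)=-3987, T(13)=-6451, T(14)=-10438, T(15)=-16889; answer -16889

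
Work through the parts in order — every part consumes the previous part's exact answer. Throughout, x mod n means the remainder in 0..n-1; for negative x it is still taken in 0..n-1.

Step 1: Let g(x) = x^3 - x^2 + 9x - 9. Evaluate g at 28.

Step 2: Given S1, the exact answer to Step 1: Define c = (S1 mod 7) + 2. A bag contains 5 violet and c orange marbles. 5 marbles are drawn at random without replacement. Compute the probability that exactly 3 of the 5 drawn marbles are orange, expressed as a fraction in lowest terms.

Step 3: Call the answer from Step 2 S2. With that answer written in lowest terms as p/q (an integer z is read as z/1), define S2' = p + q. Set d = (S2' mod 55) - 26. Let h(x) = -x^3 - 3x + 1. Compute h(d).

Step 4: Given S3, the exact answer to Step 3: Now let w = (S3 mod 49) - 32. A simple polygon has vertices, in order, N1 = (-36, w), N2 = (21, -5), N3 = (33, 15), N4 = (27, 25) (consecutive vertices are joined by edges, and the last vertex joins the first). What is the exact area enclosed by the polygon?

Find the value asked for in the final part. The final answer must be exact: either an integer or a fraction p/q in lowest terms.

1023

Step 1: 1*(28)^3 - 1*(28)^2 + 9*(28)^1 - 9 = (21952) + (-784) + (252) + (-9) = 21411; answer 21411
Step 2: S1 = 21411; c = 7; total draws C(12,5) = 792; favorable C(7,3)*C(5,2) = 350; P = 175/396; answer 175/396
Step 3: S2 = 175/396; threaded value p + q = 571; d = -5; -1*(-5)^3 - 3*(-5)^1 + 1 = (125) + (15) + (1) = 141; answer 141
Step 4: S3 = 141; w = 11; cross terms: (-36*-5 - 21*11)=-51, (21*15 - 33*-5)=480, (33*25 - 27*15)=420, (27*11 - -36*25)=1197; twice the area = |2046| = 2046; area = 1023; answer 1023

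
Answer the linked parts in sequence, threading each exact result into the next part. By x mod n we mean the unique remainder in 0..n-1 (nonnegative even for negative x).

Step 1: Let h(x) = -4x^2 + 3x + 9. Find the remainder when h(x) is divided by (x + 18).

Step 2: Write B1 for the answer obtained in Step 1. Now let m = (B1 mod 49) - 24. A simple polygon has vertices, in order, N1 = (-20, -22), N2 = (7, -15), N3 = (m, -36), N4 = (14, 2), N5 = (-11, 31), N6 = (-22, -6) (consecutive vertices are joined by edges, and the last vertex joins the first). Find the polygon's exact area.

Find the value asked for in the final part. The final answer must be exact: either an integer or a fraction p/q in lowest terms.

Step 1: remainder = value at the root: -4*(-18)^2 + 3*(-18)^1 + 9 = (-1296) + (-54) + (9) = -1341; answer -1341
Step 2: B1 = -1341; m = 7; cross terms: (-20*-15 - 7*-22)=454, (7*-36 - 7*-15)=-147, (7*2 - 14*-36)=518, (14*31 - -11*2)=456, (-11*-6 - -22*31)=748, (-22*-22 - -20*-6)=364; twice the area = |2393| = 2393; area = 2393/2; answer 2393/2

2393/2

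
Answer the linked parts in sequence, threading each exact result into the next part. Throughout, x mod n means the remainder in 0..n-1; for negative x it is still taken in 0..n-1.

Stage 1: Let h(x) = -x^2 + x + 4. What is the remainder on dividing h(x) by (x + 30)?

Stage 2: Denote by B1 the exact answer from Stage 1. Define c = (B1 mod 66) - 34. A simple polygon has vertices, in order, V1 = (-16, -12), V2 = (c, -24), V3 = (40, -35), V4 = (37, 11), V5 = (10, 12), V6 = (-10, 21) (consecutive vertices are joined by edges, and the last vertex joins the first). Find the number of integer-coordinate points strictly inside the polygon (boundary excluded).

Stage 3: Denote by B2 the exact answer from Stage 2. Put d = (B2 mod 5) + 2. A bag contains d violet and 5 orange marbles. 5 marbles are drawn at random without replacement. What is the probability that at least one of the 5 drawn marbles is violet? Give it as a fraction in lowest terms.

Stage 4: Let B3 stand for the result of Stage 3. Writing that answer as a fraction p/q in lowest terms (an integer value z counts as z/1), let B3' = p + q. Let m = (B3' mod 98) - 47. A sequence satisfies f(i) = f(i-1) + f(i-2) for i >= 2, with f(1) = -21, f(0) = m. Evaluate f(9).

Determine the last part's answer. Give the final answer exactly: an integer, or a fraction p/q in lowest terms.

Stage 1: remainder = value at the root: -1*(-30)^2 + 1*(-30)^1 + 4 = (-900) + (-30) + (4) = -926; answer -926
Stage 2: B1 = -926; c = 30; cross terms: (-16*-24 - 30*-12)=744, (30*-35 - 40*-24)=-90, (40*11 - 37*-35)=1735, (37*12 - 10*11)=334, (10*21 - -10*12)=330, (-10*-12 - -16*21)=456; twice the area = |3509| = 3509; area = 3509/2; boundary points = 2 + 1 + 1 + 1 + 1 + 3 = 9; strictly interior points = area - boundary/2 + 1 = 1751; answer 1751
Stage 3: B2 = 1751; d = 3; total draws C(8,5) = 56; complement C(5,5) = 1; favorable 56 - 1 = 55; P = 55/56; answer 55/56
Stage 4: B3 = 55/56; threaded value p + q = 111; m = -34; f(2) = 1*(-21) + 1*(-34) = -55; iterating: f(2)=-55, f(3)=-76, f(4)=-131, f(5)=-207, f(6)=-338, f(7)=-545, f(8)=-883, f(9)=-1428; answer -1428

-1428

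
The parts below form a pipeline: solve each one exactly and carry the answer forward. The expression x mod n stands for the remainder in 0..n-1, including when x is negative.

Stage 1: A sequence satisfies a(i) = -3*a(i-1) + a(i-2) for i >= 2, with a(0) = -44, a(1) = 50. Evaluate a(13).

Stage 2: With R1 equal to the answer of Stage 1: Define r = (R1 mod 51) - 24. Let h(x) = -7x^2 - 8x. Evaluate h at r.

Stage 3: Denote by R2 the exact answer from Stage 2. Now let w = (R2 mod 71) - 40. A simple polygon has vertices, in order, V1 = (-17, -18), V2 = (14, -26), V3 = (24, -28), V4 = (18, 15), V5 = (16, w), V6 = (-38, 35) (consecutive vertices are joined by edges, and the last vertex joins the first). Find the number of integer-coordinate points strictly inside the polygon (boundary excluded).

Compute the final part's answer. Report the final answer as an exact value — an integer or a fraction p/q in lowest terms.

Stage 1: a(2) = -3*(50) + 1*(-44) = -194; iterating: a(2)=-194, a(3)=632, a(4)=-2090, a(5)=6902, a(6)=-22796, a(7)=75290, a(8)=-248666, a(9)=821288, a(10)=-2712530, a(11)=8958878, a(12)=-29589164, a(13)=97726370; answer 97726370
Stage 2: R1 = 97726370; r = -7; -7*(-7)^2 - 8*(-7)^1 = (-343) + (56) = -287; answer -287
Stage 3: R2 = -287; w = 28; cross terms: (-17*-26 - 14*-18)=694, (14*-28 - 24*-26)=232, (24*15 - 18*-28)=864, (18*28 - 16*15)=264, (16*35 - -38*28)=1624, (-38*-18 - -17*35)=1279; twice the area = |4957| = 4957; area = 4957/2; boundary points = 1 + 2 + 1 + 1 + 1 + 1 = 7; strictly interior points = area - boundary/2 + 1 = 2476; answer 2476

2476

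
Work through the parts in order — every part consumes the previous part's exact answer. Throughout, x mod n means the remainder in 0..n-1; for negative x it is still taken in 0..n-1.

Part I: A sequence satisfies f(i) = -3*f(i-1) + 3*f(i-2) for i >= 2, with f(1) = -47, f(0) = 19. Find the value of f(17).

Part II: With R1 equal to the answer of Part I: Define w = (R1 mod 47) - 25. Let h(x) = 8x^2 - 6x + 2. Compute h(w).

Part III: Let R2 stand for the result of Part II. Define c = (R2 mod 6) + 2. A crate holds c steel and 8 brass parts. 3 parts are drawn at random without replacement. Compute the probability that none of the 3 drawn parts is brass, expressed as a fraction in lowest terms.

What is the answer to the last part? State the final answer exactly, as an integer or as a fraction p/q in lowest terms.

5/91

Part I: f(2) = -3*(-47) + 3*(19) = 198; iterating: f(2)=198, f(3)=-735, f(4)=2799, f(5)=-10602, f(6)=40203, f(7)=-152415, f(8)=577854, f(9)=-2190807, f(10)=8305983, f(11)=-31490370, f(12)=119389059, f(13)=-452638287, f(14)=1716082038, f(15)=-6506160975, f(16)=24666729039, f(17)=-93518670042; answer -93518670042
Part II: R1 = -93518670042; w = 19; 8*(19)^2 - 6*(19)^1 + 2 = (2888) + (-114) + (2) = 2776; answer 2776
Part III: R2 = 2776; c = 6; total draws C(14,3) = 364; favorable C(6,3) = 20; P = 5/91; answer 5/91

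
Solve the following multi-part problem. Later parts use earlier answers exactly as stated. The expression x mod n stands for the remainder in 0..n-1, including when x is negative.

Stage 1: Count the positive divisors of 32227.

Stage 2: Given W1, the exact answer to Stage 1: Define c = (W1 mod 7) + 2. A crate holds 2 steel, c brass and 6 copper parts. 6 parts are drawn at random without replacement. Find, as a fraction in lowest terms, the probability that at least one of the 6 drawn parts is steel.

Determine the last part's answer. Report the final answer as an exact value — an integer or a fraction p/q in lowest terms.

9/11

Stage 1: 32227 = 13 * 37 * 67; number of divisors = (1+1) * (1+1) * (1+1) = 8; answer 8
Stage 2: W1 = 8; c = 3; total draws C(11,6) = 462; complement C(9,6) = 84; favorable 462 - 84 = 378; P = 9/11; answer 9/11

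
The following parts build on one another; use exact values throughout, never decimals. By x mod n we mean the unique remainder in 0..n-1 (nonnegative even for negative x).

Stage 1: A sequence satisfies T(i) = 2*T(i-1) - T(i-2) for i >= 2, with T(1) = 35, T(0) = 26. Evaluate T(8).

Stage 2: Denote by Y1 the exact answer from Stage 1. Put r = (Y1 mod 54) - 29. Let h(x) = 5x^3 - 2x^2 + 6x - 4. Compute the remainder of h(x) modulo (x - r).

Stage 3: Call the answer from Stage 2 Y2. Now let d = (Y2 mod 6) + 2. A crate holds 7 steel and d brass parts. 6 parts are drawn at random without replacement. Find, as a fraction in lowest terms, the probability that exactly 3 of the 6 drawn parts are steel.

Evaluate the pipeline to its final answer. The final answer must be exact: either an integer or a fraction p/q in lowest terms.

175/429

Stage 1: T(2) = 2*(35) - 1*(26) = 44; iterating: T(2)=44, T(3)=53, T(4)=62, T(5)=71, T(6)=80, T(7)=89, T(8)=98; answer 98
Stage 2: Y1 = 98; r = 15; remainder = value at the root: 5*(15)^3 - 2*(15)^2 + 6*(15)^1 - 4 = (16875) + (-450) + (90) + (-4) = 16511; answer 16511
Stage 3: Y2 = 16511; d = 7; total draws C(14,6) = 3003; favorable C(7,3)*C(7,3) = 1225; P = 175/429; answer 175/429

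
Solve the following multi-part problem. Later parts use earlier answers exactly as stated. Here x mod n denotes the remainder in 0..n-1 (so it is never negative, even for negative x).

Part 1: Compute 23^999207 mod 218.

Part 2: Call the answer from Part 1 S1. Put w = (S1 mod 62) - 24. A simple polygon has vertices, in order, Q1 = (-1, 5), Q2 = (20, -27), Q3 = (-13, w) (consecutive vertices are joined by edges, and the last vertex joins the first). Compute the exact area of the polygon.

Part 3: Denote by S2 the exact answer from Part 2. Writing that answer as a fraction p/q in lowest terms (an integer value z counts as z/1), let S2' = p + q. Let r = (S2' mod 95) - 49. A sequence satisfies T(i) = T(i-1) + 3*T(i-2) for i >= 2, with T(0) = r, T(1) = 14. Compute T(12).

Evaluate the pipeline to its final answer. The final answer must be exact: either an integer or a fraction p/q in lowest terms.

Part 1: squarings mod 218: 23^1=23, 23^2=93, 23^4=147, 23^8=27, 23^16=75, 23^32=175, 23^64=105, 23^128=125, 23^256=147, 23^512=27, 23^1024=75, 23^2048=175, 23^4096=105, 23^8192=125, 23^16384=147, 23^32768=27, 23^65536=75, 23^131072=175, 23^262144=105, 23^524288=125; 23^999207 = 23^1 * 23^2 * 23^4 * 23^32 * 23^256 * 23^512 * 23^1024 * 23^2048 * 23^4096 * 23^8192 * 23^65536 * 23^131072 * 23^262144 * 23^524288 = 33 (mod 218); answer 33
Part 2: S1 = 33; w = 9; cross terms: (-1*-27 - 20*5)=-73, (20*9 - -13*-27)=-171, (-13*5 - -1*9)=-56; twice the area = |-300| = 300; area = 150; answer 150
Part 3: S2 = 150; threaded value p + q = 151; r = 7; T(2) = 1*(14) + 3*(7) = 35; iterating: T(2)=35, T(3)=77, T(4)=182, T(5)=413, T(6)=959, T(7)=2198, T(8)=5075, T(9)=11669, T(10)=26894, T(11)=61901, T(12)=142583; answer 142583

142583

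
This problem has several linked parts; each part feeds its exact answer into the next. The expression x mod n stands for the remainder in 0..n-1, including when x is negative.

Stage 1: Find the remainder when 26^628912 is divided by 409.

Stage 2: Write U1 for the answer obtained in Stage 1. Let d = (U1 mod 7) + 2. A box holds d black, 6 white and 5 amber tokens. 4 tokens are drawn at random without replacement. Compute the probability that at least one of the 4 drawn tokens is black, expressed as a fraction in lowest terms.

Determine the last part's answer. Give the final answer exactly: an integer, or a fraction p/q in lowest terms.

Stage 1: squarings mod 409: 26^1=26, 26^2=267, 26^4=123, 26^8=405, 26^16=16, 26^32=256, 26^64=96, 26^128=218, 26^256=80, 26^512=265, 26^1024=286, 26^2048=405, 26^4096=16, 26^8192=256, 26^16384=96, 26^32768=218, 26^65536=80, 26^131072=265, 26^262144=286, 26^524288=405; 26^628912 = 26^16 * 26^32 * 26^128 * 26^2048 * 26^4096 * 26^32768 * 26^65536 * 26^524288 = 85 (mod 409); answer 85
Stage 2: U1 = 85; d = 3; total draws C(14,4) = 1001; complement C(11,4) = 330; favorable 1001 - 330 = 671; P = 61/91; answer 61/91

61/91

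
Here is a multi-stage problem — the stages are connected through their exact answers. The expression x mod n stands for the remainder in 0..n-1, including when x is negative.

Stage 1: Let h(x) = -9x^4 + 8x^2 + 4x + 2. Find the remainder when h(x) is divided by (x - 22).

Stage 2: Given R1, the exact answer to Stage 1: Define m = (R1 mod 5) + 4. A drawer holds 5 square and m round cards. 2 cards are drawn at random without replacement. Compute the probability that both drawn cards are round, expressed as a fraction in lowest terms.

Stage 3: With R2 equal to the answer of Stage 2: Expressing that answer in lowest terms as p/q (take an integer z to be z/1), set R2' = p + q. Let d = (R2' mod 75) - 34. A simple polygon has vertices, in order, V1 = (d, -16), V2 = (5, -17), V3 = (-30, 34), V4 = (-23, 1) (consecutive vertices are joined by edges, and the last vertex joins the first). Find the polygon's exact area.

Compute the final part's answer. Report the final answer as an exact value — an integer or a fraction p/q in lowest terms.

Stage 1: remainder = value at the root: -9*(22)^4 + 8*(22)^2 + 4*(22)^1 + 2 = (-2108304) + (3872) + (88) + (2) = -2104342; answer -2104342
Stage 2: R1 = -2104342; m = 7; total draws C(12,2) = 66; favorable C(7,2) = 21; P = 7/22; answer 7/22
Stage 3: R2 = 7/22; threaded value p + q = 29; d = -5; cross terms: (-5*-17 - 5*-16)=165, (5*34 - -30*-17)=-340, (-30*1 - -23*34)=752, (-23*-16 - -5*1)=373; twice the area = |950| = 950; area = 475; answer 475

475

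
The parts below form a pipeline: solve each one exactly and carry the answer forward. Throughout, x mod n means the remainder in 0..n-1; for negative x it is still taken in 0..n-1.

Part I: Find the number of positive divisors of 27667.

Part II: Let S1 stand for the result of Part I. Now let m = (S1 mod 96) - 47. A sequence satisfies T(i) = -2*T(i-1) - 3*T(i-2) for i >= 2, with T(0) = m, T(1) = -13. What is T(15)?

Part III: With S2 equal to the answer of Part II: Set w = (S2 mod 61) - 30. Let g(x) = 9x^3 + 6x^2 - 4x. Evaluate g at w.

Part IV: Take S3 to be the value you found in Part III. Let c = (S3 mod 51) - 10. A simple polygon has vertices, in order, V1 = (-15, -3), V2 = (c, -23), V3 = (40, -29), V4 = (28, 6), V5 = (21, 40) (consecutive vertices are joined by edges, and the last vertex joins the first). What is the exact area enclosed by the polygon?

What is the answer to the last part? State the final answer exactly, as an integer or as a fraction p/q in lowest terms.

1456

Part I: 27667 = 73 * 379; number of divisors = (1+1) * (1+1) = 4; answer 4
Part II: S1 = 4; m = -43; T(2) = -2*(-13) - 3*(-43) = 155; iterating: T(2)=155, T(3)=-271, T(4)=77, T(5)=659, T(6)=-1549, T(7)=1121, T(8)=2405, T(9)=-8173, T(10)=9131, T(11)=6257, T(12)=-39907, T(13)=61043, T(14)=-2365, T(15)=-178399; answer -178399
Part III: S2 = -178399; w = -4; 9*(-4)^3 + 6*(-4)^2 - 4*(-4)^1 = (-576) + (96) + (16) = -464; answer -464
Part IV: S3 = -464; c = 36; cross terms: (-15*-23 - 36*-3)=453, (36*-29 - 40*-23)=-124, (40*6 - 28*-29)=1052, (28*40 - 21*6)=994, (21*-3 - -15*40)=537; twice the area = |2912| = 2912; area = 1456; answer 1456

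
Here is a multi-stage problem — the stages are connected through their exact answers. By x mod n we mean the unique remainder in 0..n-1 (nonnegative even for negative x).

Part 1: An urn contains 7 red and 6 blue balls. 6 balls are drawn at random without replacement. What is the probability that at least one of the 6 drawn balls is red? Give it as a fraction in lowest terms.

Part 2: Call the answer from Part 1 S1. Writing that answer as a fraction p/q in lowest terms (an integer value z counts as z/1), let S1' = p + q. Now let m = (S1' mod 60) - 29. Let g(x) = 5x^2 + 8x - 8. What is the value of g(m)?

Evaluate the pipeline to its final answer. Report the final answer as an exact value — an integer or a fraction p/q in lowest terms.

Part 1: total draws C(13,6) = 1716; complement C(6,6) = 1; favorable 1716 - 1 = 1715; P = 1715/1716; answer 1715/1716
Part 2: S1 = 1715/1716; threaded value p + q = 3431; m = -18; 5*(-18)^2 + 8*(-18)^1 - 8 = (1620) + (-144) + (-8) = 1468; answer 1468

1468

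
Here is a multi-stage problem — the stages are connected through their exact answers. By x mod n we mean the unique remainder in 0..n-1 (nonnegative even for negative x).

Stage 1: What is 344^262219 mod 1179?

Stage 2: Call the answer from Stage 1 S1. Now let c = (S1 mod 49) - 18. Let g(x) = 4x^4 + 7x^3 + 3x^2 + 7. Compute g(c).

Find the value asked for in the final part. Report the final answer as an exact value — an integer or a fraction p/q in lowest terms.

3787

Stage 1: squarings mod 1179: 344^1=344, 344^2=436, 344^4=277, 344^8=94, 344^16=583, 344^32=337, 344^64=385, 344^128=850, 344^256=952, 344^512=832, 344^1024=151, 344^2048=400, 344^4096=835, 344^8192=436, 344^16384=277, 344^32768=94, 344^65536=583, 344^131072=337, 344^262144=385; 344^262219 = 344^1 * 344^2 * 344^8 * 344^64 * 344^262144 = 110 (mod 1179); answer 110
Stage 2: S1 = 110; c = -6; 4*(-6)^4 + 7*(-6)^3 + 3*(-6)^2 + 7 = (5184) + (-1512) + (108) + (7) = 3787; answer 3787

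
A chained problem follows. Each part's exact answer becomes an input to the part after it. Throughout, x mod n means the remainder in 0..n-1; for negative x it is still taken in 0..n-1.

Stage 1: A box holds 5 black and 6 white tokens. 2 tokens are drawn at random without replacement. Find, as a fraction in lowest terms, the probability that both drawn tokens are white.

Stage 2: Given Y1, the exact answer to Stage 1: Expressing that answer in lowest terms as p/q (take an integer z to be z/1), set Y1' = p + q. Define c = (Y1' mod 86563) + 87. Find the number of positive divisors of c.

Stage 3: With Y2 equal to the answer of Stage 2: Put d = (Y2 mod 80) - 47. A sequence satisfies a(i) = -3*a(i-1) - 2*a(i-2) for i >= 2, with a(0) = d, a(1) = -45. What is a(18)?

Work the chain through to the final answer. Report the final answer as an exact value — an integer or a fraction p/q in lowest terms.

Stage 1: total draws C(11,2) = 55; favorable C(6,2) = 15; P = 3/11; answer 3/11
Stage 2: Y1 = 3/11; threaded value p + q = 14; c = 101; 101 is prime, so its only divisors are 1 and 101; count = 2; answer 2
Stage 3: Y2 = 2; d = -45; a(2) = -3*(-45) - 2*(-45) = 225; iterating: a(2)=225, a(3)=-585, a(4)=1305, a(5)=-2745, a(6)=5625, a(7)=-11385, a(8)=22905, a(9)=-45945, a(10)=92025, a(11)=-184185, a(12)=368505, a(13)=-737145, a(14)=1474425, a(15)=-2948985, a(16)=5898105, a(17)=-11796345, a(18)=23592825; answer 23592825

23592825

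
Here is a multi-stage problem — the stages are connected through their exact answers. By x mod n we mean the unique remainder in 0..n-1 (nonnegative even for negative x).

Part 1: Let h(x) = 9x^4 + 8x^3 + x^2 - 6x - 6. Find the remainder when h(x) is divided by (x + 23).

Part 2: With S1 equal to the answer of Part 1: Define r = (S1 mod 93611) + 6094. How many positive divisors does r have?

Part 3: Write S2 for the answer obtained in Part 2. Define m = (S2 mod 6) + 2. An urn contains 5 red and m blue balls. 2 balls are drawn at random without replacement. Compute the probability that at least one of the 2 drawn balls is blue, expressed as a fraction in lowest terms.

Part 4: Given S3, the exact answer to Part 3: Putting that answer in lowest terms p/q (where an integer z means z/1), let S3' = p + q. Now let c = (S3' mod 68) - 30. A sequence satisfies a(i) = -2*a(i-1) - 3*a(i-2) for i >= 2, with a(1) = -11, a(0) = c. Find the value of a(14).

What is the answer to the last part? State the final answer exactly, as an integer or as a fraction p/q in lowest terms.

8368

Part 1: remainder = value at the root: 9*(-23)^4 + 8*(-23)^3 + 1*(-23)^2 - 6*(-23)^1 - 6 = (2518569) + (-97336) + (529) + (138) + (-6) = 2421894; answer 2421894
Part 2: S1 = 2421894; r = 87713; 87713 = 239 * 367; number of divisors = (1+1) * (1+1) = 4; answer 4
Part 3: S2 = 4; m = 6; total draws C(11,2) = 55; complement C(5,2) = 10; favorable 55 - 10 = 45; P = 9/11; answer 9/11
Part 4: S3 = 9/11; threaded value p + q = 20; c = -10; a(2) = -2*(-11) - 3*(-10) = 52; iterating: a(2)=52, a(3)=-71, a(4)=-14, a(5)=241, a(6)=-440, a(7)=157, a(8)=1006, a(9)=-2483, a(10)=1948, a(11)=3553, a(12)=-12950, a(13)=15241, a(14)=8368; answer 8368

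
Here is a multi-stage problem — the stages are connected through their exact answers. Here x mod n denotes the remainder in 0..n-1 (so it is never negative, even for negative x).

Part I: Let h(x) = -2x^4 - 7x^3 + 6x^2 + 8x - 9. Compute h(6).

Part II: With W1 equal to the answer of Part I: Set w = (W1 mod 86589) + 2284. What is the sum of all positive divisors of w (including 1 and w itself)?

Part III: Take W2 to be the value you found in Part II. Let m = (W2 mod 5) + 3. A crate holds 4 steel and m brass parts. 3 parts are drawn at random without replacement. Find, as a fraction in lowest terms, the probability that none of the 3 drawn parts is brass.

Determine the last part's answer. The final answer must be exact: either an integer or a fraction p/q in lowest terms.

4/165

Part I: -2*(6)^4 - 7*(6)^3 + 6*(6)^2 + 8*(6)^1 - 9 = (-2592) + (-1512) + (216) + (48) + (-9) = -3849; answer -3849
Part II: W1 = -3849; w = 85024; 85024 = 2^5 * 2657; sigma = (1 + 2 + 4 + 8 + 16 + 32) * (1 + 2657) = 63 * 2658 = 167454; answer 167454
Part III: W2 = 167454; m = 7; total draws C(11,3) = 165; favorable C(4,3) = 4; P = 4/165; answer 4/165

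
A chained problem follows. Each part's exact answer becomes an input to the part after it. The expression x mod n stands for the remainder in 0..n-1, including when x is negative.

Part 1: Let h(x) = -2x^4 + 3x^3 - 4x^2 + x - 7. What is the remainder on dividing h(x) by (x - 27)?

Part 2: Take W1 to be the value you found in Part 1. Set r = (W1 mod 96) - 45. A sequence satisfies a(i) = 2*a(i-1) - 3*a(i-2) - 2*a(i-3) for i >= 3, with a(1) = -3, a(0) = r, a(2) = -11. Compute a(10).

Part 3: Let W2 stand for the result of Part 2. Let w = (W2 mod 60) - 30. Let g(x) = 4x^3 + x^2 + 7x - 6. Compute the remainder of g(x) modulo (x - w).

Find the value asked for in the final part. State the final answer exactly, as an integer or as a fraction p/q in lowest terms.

Part 1: remainder = value at the root: -2*(27)^4 + 3*(27)^3 - 4*(27)^2 + 1*(27)^1 - 7 = (-1062882) + (59049) + (-2916) + (27) + (-7) = -1006729; answer -1006729
Part 2: W1 = -1006729; r = -22; a(3) = 2*(-11) - 3*(-3) - 2*(-22) = 31; iterating: a(3)=31, a(4)=101, a(5)=131, a(6)=-103, a(7)=-801, a(8)=-1555, a(9)=-501, a(10)=5265; answer 5265
Part 3: W2 = 5265; w = 15; remainder = value at the root: 4*(15)^3 + 1*(15)^2 + 7*(15)^1 - 6 = (13500) + (225) + (105) + (-6) = 13824; answer 13824

13824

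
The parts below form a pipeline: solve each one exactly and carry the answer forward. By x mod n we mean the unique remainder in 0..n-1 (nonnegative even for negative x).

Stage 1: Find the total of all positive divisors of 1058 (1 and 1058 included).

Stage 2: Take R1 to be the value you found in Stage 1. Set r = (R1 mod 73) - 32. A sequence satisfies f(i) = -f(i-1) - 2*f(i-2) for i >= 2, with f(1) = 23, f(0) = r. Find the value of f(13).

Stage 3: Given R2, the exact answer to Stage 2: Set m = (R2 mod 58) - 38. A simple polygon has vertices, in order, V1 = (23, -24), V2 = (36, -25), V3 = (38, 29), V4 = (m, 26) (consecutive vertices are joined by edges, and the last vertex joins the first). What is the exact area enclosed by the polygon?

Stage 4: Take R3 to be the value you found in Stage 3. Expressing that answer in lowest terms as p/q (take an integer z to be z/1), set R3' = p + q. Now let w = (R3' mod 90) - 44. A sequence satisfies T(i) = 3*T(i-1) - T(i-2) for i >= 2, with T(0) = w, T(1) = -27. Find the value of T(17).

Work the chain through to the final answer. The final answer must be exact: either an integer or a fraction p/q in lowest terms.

-217148910

Stage 1: 1058 = 2 * 23^2; sigma = (1 + 2) * (1 + 23 + 529) = 3 * 553 = 1659; answer 1659
Stage 2: R1 = 1659; r = 21; f(2) = -1*(23) - 2*(21) = -65; iterating: f(2)=-65, f(3)=19, f(4)=111, f(5)=-149, f(6)=-73, f(7)=371, f(8)=-225, f(9)=-517, f(10)=967, f(11)=67, f(12)=-2001, f(13)=1867; answer 1867
Stage 3: R2 = 1867; m = -27; cross terms: (23*-25 - 36*-24)=289, (36*29 - 38*-25)=1994, (38*26 - -27*29)=1771, (-27*-24 - 23*26)=50; twice the area = |4104| = 4104; area = 2052; answer 2052
Stage 4: R3 = 2052; threaded value p + q = 2053; w = 29; T(2) = 3*(-27) - 1*(29) = -110; iterating: T(2)=-110, T(3)=-303, T(4)=-799, T(5)=-2094, T(6)=-5483, T(7)=-14355, T(8)=-37582, T(9)=-98391, T(10)=-257591, T(11)=-674382, T(12)=-1765555, T(13)=-4622283, T(14)=-12101294, T(15)=-31681599, T(16)=-82943503, T(17)=-217148910; answer -217148910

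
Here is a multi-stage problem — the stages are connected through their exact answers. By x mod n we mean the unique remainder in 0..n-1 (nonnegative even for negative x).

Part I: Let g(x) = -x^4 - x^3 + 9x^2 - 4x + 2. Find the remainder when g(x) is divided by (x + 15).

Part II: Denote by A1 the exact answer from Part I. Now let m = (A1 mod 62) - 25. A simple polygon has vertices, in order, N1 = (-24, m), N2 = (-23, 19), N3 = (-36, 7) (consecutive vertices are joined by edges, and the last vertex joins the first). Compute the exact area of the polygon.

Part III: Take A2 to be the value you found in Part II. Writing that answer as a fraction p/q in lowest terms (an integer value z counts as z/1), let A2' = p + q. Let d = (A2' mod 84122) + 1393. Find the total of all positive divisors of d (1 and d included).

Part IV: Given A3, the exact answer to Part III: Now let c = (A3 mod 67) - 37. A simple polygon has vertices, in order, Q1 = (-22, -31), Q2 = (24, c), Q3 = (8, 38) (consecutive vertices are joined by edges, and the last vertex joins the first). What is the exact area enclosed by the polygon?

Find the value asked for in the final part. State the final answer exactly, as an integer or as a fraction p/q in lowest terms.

Part I: remainder = value at the root: -1*(-15)^4 - 1*(-15)^3 + 9*(-15)^2 - 4*(-15)^1 + 2 = (-50625) + (3375) + (2025) + (60) + (2) = -45163; answer -45163
Part II: A1 = -45163; m = 10; cross terms: (-24*19 - -23*10)=-226, (-23*7 - -36*19)=523, (-36*10 - -24*7)=-192; twice the area = |105| = 105; area = 105/2; answer 105/2
Part III: A2 = 105/2; threaded value p + q = 107; d = 1500; 1500 = 2^2 * 3 * 5^3; sigma = (1 + 2 + 4) * (1 + 3) * (1 + 5 + 25 + 125) = 7 * 4 * 156 = 4368; answer 4368
Part IV: A3 = 4368; c = -24; cross terms: (-22*-24 - 24*-31)=1272, (24*38 - 8*-24)=1104, (8*-31 - -22*38)=588; twice the area = |2964| = 2964; area = 1482; answer 1482

1482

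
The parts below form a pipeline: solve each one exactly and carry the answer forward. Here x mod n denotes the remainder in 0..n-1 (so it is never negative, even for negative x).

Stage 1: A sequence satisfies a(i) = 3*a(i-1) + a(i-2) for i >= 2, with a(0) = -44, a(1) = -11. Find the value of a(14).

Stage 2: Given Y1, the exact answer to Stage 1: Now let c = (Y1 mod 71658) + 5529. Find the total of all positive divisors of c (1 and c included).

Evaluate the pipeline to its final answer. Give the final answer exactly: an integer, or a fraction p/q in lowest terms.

Stage 1: a(2) = 3*(-11) + 1*(-44) = -77; iterating: a(2)=-77, a(3)=-242, a(4)=-803, a(5)=-2651, a(6)=-8756, a(7)=-28919, a(8)=-95513, a(9)=-315458, a(10)=-1041887, a(11)=-3441119, a(12)=-11365244, a(13)=-37536851, a(14)=-123975797; answer -123975797
Stage 2: Y1 = -123975797; c = 69730; 69730 = 2 * 5 * 19 * 367; sigma = (1 + 2) * (1 + 5) * (1 + 19) * (1 + 367) = 3 * 6 * 20 * 368 = 132480; answer 132480

132480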